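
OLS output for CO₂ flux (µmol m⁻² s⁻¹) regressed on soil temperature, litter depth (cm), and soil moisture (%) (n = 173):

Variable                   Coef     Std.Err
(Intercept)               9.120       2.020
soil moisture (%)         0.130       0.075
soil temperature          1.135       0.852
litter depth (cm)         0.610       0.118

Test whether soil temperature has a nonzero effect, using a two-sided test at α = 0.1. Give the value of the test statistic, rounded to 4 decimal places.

t = 1.3322

Read off: b = 1.135, SE = 0.852 for soil temperature.
H₀: β₁ = 0 vs H₁: β₁ ≠ 0.
t = 1.135 / 0.852 = 1.3322.
df = n − k − 1 = 173 − 3 − 1 = 169.
Two-sided p ≈ 0.1846, which is ≥ 0.1, so fail to reject H₀.
The data do not give significant evidence of an association between soil temperature and CO₂ flux, after adjusting for the other predictors.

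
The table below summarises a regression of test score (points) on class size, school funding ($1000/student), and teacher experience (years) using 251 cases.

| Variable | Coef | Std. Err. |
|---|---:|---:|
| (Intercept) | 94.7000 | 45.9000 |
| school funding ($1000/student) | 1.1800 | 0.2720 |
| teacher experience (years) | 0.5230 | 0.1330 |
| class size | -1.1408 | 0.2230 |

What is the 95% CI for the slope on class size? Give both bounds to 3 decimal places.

(-1.580, -0.702)

Read off: b = -1.1408, SE = 0.2230 for class size.
df = n − k − 1 = 251 − 3 − 1 = 247.
t* = t_{0.025, 247} = 1.969615.
Margin = t* × SE = 1.969615 × 0.2230 = 0.43922.
CI: -1.1408 ± 0.43922 → (-1.580, -0.702).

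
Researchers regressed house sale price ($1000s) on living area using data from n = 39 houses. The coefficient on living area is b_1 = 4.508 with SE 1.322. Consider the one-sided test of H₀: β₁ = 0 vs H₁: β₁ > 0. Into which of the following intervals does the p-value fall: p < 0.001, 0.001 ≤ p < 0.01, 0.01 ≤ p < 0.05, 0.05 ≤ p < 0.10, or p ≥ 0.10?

p < 0.001

t = 4.508 / 1.322 = 3.410.
df = n − 2 = 39 − 2 = 37.
One-sided p = P(T_{37} > t) ≈ 0.0008.
So p < 0.001.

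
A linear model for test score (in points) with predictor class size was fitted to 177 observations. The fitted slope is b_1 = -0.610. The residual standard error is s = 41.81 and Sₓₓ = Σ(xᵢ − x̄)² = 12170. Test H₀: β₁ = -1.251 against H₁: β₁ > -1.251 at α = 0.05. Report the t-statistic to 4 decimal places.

SE(b_1) = s/√Sₓₓ = 41.81/√12170 = 0.378996.
t = (-0.610 − (-1.251)) / 0.378996 = 1.6913.
df = n − 2 = 175.
One-sided p ≈ 0.0463, which is < 0.05, so reject H₀.
There is evidence that the true slope on class size exceeds -1.251 points per unit.

t = 1.6913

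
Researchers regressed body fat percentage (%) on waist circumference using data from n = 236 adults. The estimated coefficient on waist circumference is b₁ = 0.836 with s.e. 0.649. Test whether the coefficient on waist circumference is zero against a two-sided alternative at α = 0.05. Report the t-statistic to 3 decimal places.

t = 1.288

H₀: β₁ = 0 vs H₁: β₁ ≠ 0.
t = (b₁ − β₁⁰)/SE = 0.836 / 0.649 = 1.288.
df = n − 2 = 236 − 2 = 234.
Two-sided p ≈ 0.1990, which is ≥ 0.05, so fail to reject H₀.
The data do not give significant evidence of an association between waist circumference and body fat percentage.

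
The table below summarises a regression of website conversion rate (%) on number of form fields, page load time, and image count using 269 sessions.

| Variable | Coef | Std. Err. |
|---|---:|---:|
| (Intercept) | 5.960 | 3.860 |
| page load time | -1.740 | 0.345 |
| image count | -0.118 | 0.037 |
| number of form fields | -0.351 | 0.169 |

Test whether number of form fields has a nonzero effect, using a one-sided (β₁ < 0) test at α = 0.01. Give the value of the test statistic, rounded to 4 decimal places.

Read off: b = -0.351, SE = 0.169 for number of form fields.
H₀: β₁ = 0 vs H₁: β₁ < 0.
t = -0.351 / 0.169 = -2.0769.
df = n − k − 1 = 269 − 3 − 1 = 265.
One-sided p ≈ 0.0194, which is ≥ 0.01, so fail to reject H₀.
The data do not give significant evidence that the true slope on number of form fields is negative, holding the other predictors fixed.

t = -2.0769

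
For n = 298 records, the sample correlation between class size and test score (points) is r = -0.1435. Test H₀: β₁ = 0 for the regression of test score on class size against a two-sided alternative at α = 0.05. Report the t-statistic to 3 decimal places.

t = -2.495

t = r·√(n − 2)/√(1 − r²) = -0.1435·√296/√0.979408 = -2.495.
df = n − 2 = 296.
Two-sided p ≈ 0.0132, which is < 0.05, so reject H₀.
There is evidence of a linear association between class size and test score.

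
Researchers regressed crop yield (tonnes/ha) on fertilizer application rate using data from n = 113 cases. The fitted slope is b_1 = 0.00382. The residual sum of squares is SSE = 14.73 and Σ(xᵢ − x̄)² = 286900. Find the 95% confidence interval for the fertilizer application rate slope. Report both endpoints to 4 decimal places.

MSE = SSE/(n − 2) = 14.73/111 = 0.132703.
SE(b_1) = √(MSE/Sₓₓ) = √(0.132703/286900) = 0.000680103.
df = n − 2 = 111.
t* = t_{0.025, 111} = 1.981567.
Margin = t* × SE = 1.981567 × 0.000680103 = 0.001348.
CI: 0.00382 ± 0.001348 → (0.0025, 0.0052).
With 95% confidence, each one-unit increase in fertilizer application rate is associated with a change of between 0.0025 and 0.0052 tonnes/ha in crop yield.

(0.0025, 0.0052)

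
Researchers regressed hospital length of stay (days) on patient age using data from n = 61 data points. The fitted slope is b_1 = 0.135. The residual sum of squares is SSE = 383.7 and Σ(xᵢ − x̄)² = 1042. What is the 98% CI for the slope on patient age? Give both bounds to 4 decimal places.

MSE = SSE/(n − 2) = 383.7/59 = 6.50339.
SE(b_1) = √(MSE/Sₓₓ) = √(6.50339/1042) = 0.0790016.
df = n − 2 = 59.
t* = t_{0.01, 59} = 2.391229.
Margin = t* × SE = 2.391229 × 0.0790016 = 0.188911.
CI: 0.135 ± 0.188911 → (-0.0539, 0.3239).
With 98% confidence, each one-unit increase in patient age is associated with a change of between -0.0539 and 0.3239 days in hospital length of stay.

(-0.0539, 0.3239)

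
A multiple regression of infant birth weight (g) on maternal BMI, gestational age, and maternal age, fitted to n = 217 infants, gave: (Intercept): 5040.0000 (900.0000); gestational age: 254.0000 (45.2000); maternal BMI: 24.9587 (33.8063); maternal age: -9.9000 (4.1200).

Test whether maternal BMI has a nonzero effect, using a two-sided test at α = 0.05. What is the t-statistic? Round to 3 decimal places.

t = 0.738

Read off: b = 24.9587, SE = 33.8063 for maternal BMI.
H₀: β₁ = 0 vs H₁: β₁ ≠ 0.
t = 24.9587 / 33.8063 = 0.738.
df = n − k − 1 = 217 − 3 − 1 = 213.
Two-sided p ≈ 0.4612, which is ≥ 0.05, so fail to reject H₀.
The data do not give significant evidence of an association between maternal BMI and infant birth weight, after adjusting for the other predictors.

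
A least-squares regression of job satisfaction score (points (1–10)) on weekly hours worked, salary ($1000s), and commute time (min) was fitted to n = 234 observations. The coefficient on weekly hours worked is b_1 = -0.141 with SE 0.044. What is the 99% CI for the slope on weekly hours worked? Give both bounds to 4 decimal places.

df = n − k − 1 = 234 − 3 − 1 = 230.
t* = t_{0.005, 230} = 2.597374.
Margin = t* × SE = 2.597374 × 0.044 = 0.114284.
CI: -0.141 ± 0.114284 → (-0.2553, -0.0267).
With 99% confidence, each one-unit increase in weekly hours worked is associated with a change of between -0.2553 and -0.0267 points (1–10) in job satisfaction score, holding the other predictors fixed.

(-0.2553, -0.0267)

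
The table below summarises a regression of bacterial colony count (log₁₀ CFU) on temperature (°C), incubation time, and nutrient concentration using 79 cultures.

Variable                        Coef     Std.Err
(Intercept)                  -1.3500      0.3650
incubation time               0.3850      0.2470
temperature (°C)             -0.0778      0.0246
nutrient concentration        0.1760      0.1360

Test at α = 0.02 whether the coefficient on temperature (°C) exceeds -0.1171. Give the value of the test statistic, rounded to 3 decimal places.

t = 1.598

Read off: b = -0.0778, SE = 0.0246 for temperature (°C).
H₀: β₁ = -0.1171 vs H₁: β₁ > -0.1171.
t = (-0.0778 − (-0.1171)) / 0.0246 = 1.598.
df = n − k − 1 = 79 − 3 − 1 = 75.
One-sided p ≈ 0.0572, which is ≥ 0.02, so fail to reject H₀.
The data do not give significant evidence that the true slope on temperature (°C) exceeds -0.1171 log₁₀ CFU per unit, holding the other predictors fixed.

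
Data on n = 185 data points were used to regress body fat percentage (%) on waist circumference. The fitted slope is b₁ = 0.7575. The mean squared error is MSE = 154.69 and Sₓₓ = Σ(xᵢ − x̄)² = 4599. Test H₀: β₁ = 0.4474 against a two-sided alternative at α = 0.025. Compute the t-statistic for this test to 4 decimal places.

SE(b₁) = √(MSE/Sₓₓ) = √(154.69/4599) = 0.1834.
t = (0.7575 − 0.4474) / 0.1834 = 1.6908.
df = n − 2 = 183.
Two-sided p ≈ 0.0926, which is ≥ 0.025, so fail to reject H₀.
The data are consistent with a true slope of 0.4474 % per unit of waist circumference.

t = 1.6908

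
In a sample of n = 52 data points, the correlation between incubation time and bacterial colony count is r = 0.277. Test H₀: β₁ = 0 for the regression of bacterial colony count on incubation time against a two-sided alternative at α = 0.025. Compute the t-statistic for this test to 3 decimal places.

t = 2.038

t = r·√(n − 2)/√(1 − r²) = 0.277·√50/√0.923271 = 2.038.
df = n − 2 = 50.
Two-sided p ≈ 0.0468, which is ≥ 0.025, so fail to reject H₀.
The data do not give significant evidence of a linear association between incubation time and bacterial colony count.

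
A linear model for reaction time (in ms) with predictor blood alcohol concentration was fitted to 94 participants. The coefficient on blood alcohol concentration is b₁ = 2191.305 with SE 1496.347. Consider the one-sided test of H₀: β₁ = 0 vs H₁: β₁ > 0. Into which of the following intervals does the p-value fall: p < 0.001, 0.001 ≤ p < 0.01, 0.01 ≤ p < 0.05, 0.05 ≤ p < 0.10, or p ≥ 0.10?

t = 2191.305 / 1496.347 = 1.464.
df = n − 2 = 94 − 2 = 92.
One-sided p = P(T_{92} > t) ≈ 0.0732.
So 0.05 ≤ p < 0.10.

0.05 ≤ p < 0.10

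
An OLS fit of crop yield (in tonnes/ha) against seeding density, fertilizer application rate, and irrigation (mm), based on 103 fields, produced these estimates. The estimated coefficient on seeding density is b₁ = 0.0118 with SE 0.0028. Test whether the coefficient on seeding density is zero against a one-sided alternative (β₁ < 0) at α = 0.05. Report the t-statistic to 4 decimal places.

t = 4.2143

H₀: β₁ = 0 vs H₁: β₁ < 0.
t = (b₁ − β₁⁰)/SE = 0.0118 / 0.0028 = 4.2143.
df = n − k − 1 = 103 − 3 − 1 = 99.
One-sided p ≈ 1.0000, which is ≥ 0.05, so fail to reject H₀.
The data do not give significant evidence that the true slope on seeding density is negative, holding the other predictors fixed.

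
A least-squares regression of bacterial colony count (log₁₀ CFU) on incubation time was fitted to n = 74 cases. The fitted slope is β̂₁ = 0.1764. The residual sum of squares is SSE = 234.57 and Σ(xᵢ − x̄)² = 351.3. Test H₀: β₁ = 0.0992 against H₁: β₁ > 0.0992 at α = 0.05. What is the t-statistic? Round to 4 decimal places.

MSE = SSE/(n − 2) = 234.57/72 = 3.25792.
SE(β̂₁) = √(MSE/Sₓₓ) = √(3.25792/351.3) = 0.096301.
t = (0.1764 − 0.0992) / 0.096301 = 0.8017.
df = n − 2 = 72.
One-sided p ≈ 0.2127, which is ≥ 0.05, so fail to reject H₀.
The data do not give significant evidence that the true slope on incubation time exceeds 0.0992 log₁₀ CFU per unit.

t = 0.8017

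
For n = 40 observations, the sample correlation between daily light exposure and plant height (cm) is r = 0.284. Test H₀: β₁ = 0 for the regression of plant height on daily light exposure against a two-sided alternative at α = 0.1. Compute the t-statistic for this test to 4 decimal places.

t = r·√(n − 2)/√(1 − r²) = 0.284·√38/√0.919344 = 1.8259.
df = n − 2 = 38.
Two-sided p ≈ 0.0757, which is < 0.1, so reject H₀.
There is evidence of a linear association between daily light exposure and plant height.

t = 1.8259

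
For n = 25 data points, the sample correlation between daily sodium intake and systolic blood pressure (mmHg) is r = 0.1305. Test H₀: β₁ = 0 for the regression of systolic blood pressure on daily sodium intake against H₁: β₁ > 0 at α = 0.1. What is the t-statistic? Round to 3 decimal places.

t = r·√(n − 2)/√(1 − r²) = 0.1305·√23/√0.98297 = 0.631.
df = n − 2 = 23.
One-sided p ≈ 0.2670, which is ≥ 0.1, so fail to reject H₀.
The data do not give significant evidence of a linear association between daily sodium intake and systolic blood pressure.

t = 0.631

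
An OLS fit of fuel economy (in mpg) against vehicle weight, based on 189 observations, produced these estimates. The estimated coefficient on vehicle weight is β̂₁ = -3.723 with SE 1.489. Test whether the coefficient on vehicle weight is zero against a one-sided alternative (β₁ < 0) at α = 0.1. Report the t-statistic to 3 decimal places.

t = -2.500

H₀: β₁ = 0 vs H₁: β₁ < 0.
t = (β̂₁ − β₁⁰)/SE = -3.723 / 1.489 = -2.500.
df = n − 2 = 189 − 2 = 187.
One-sided p ≈ 0.0066, which is < 0.1, so reject H₀.
There is evidence that the true slope on vehicle weight is negative.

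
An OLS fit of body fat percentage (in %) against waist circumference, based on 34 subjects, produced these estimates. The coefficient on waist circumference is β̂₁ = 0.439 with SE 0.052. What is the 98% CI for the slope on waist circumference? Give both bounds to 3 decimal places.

(0.312, 0.566)

df = n − 2 = 34 − 2 = 32.
t* = t_{0.01, 32} = 2.448678.
Margin = t* × SE = 2.448678 × 0.052 = 0.12733.
CI: 0.439 ± 0.12733 → (0.312, 0.566).
With 98% confidence, each one-unit increase in waist circumference is associated with a change of between 0.312 and 0.566 % in body fat percentage.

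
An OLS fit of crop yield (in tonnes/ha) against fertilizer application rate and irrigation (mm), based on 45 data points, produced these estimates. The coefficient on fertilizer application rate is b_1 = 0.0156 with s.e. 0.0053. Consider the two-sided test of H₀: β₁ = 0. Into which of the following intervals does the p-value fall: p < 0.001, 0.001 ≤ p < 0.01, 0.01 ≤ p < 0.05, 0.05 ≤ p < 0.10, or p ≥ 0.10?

0.001 ≤ p < 0.01

t = 0.0156 / 0.0053 = 2.943.
df = n − k − 1 = 45 − 2 − 1 = 42.
Two-sided p = 2·P(T_{42} > |t|) ≈ 0.0053.
So 0.001 ≤ p < 0.01.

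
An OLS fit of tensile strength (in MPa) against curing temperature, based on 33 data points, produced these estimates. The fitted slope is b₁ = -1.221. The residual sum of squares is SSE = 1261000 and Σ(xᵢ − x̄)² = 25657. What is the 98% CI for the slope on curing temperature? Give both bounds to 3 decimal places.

MSE = SSE/(n − 2) = 1261000/31 = 40677.4.
SE(b₁) = √(MSE/Sₓₓ) = √(40677.4/25657) = 1.25914.
df = n − 2 = 31.
t* = t_{0.01, 31} = 2.452824.
Margin = t* × SE = 2.452824 × 1.25914 = 3.08845.
CI: -1.221 ± 3.08845 → (-4.309, 1.867).
With 98% confidence, each one-unit increase in curing temperature is associated with a change of between -4.309 and 1.867 MPa in tensile strength.

(-4.309, 1.867)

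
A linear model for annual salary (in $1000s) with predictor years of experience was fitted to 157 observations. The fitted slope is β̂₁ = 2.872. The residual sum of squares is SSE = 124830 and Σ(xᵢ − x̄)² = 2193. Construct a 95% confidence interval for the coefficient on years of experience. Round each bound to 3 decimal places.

(1.675, 4.069)

MSE = SSE/(n − 2) = 124830/155 = 805.355.
SE(β̂₁) = √(MSE/Sₓₓ) = √(805.355/2193) = 0.606002.
df = n − 2 = 155.
t* = t_{0.025, 155} = 1.975387.
Margin = t* × SE = 1.975387 × 0.606002 = 1.19709.
CI: 2.872 ± 1.19709 → (1.675, 4.069).
With 95% confidence, each one-unit increase in years of experience is associated with a change of between 1.675 and 4.069 $1000s in annual salary.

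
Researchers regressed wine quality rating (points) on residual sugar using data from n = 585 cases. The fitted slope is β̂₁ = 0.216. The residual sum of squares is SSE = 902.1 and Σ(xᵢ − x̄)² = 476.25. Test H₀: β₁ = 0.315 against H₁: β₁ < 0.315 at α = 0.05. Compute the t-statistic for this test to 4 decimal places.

t = -1.7368

MSE = SSE/(n − 2) = 902.1/583 = 1.54734.
SE(β̂₁) = √(MSE/Sₓₓ) = √(1.54734/476.25) = 0.0570001.
t = (0.216 − 0.315) / 0.0570001 = -1.7368.
df = n − 2 = 583.
One-sided p ≈ 0.0415, which is < 0.05, so reject H₀.
There is evidence that the true slope on residual sugar is below 0.315 points per unit.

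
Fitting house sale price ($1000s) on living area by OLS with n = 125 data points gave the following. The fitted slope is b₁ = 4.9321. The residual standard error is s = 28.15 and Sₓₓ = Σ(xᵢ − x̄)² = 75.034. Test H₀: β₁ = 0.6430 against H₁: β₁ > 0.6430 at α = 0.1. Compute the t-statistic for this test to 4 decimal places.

t = 1.3198

SE(b₁) = s/√Sₓₓ = 28.15/√75.034 = 3.24975.
t = (4.9321 − 0.6430) / 3.24975 = 1.3198.
df = n − 2 = 123.
One-sided p ≈ 0.0947, which is < 0.1, so reject H₀.
There is evidence that the true slope on living area exceeds 0.6430 $1000s per unit.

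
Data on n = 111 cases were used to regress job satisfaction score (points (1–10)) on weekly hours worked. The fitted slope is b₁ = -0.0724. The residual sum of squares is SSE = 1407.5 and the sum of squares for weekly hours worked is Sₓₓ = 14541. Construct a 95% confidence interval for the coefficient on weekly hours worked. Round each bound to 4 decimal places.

MSE = SSE/(n − 2) = 1407.5/109 = 12.9128.
SE(b₁) = √(MSE/Sₓₓ) = √(12.9128/14541) = 0.0297998.
df = n − 2 = 109.
t* = t_{0.025, 109} = 1.981967.
Margin = t* × SE = 1.981967 × 0.0297998 = 0.059062.
CI: -0.0724 ± 0.059062 → (-0.1315, -0.0133).
With 95% confidence, each one-unit increase in weekly hours worked is associated with a change of between -0.1315 and -0.0133 points (1–10) in job satisfaction score.

(-0.1315, -0.0133)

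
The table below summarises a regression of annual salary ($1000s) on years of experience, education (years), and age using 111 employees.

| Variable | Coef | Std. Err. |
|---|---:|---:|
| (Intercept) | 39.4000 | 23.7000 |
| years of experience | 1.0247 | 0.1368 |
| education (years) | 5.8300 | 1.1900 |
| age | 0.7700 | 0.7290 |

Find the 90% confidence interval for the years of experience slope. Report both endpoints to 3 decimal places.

Read off: b = 1.0247, SE = 0.1368 for years of experience.
df = n − k − 1 = 111 − 3 − 1 = 107.
t* = t_{0.05, 107} = 1.659219.
Margin = t* × SE = 1.659219 × 0.1368 = 0.22698.
CI: 1.0247 ± 0.22698 → (0.798, 1.252).

(0.798, 1.252)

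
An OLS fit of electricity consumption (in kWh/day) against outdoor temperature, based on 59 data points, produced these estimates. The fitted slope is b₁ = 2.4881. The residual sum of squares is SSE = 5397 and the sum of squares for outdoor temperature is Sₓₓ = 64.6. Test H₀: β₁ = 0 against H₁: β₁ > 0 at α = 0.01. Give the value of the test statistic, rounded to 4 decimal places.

MSE = SSE/(n − 2) = 5397/57 = 94.6842.
SE(b₁) = √(MSE/Sₓₓ) = √(94.6842/64.6) = 1.21066.
t = 2.4881 / 1.21066 = 2.0552.
df = n − 2 = 57.
One-sided p ≈ 0.0222, which is ≥ 0.01, so fail to reject H₀.
The data do not give significant evidence that the true slope on outdoor temperature is positive.

t = 2.0552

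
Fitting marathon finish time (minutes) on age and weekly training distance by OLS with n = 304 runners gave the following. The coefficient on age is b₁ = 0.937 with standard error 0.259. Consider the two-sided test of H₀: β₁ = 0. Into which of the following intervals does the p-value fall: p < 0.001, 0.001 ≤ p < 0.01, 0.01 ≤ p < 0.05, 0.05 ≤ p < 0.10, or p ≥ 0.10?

p < 0.001

t = 0.937 / 0.259 = 3.618.
df = n − k − 1 = 304 − 2 − 1 = 301.
Two-sided p = 2·P(T_{301} > |t|) ≈ 0.0003.
So p < 0.001.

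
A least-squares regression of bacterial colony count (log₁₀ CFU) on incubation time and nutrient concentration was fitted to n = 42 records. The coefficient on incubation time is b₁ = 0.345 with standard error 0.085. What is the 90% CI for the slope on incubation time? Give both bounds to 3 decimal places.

df = n − k − 1 = 42 − 2 − 1 = 39.
t* = t_{0.05, 39} = 1.684875.
Margin = t* × SE = 1.684875 × 0.085 = 0.14321.
CI: 0.345 ± 0.14321 → (0.202, 0.488).
With 90% confidence, each one-unit increase in incubation time is associated with a change of between 0.202 and 0.488 log₁₀ CFU in bacterial colony count, holding the other predictors fixed.

(0.202, 0.488)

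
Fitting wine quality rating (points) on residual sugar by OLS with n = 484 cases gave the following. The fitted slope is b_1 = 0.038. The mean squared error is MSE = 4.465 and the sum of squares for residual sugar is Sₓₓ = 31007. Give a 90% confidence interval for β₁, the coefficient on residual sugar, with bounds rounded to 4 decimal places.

SE(b_1) = √(MSE/Sₓₓ) = √(4.465/31007) = 0.012.
df = n − 2 = 482.
t* = t_{0.05, 482} = 1.648021.
Margin = t* × SE = 1.648021 × 0.012 = 0.019776.
CI: 0.038 ± 0.019776 → (0.0182, 0.0578).
With 90% confidence, each one-unit increase in residual sugar is associated with a change of between 0.0182 and 0.0578 points in wine quality rating.

(0.0182, 0.0578)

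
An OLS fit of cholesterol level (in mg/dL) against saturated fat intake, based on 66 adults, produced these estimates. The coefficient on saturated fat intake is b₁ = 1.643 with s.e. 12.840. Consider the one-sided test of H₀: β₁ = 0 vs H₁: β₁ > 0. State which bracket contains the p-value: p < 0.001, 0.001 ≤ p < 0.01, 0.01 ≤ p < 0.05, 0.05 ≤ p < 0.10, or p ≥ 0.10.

p ≥ 0.10

t = 1.643 / 12.840 = 0.128.
df = n − 2 = 66 − 2 = 64.
One-sided p = P(T_{64} > t) ≈ 0.4493.
So p ≥ 0.10.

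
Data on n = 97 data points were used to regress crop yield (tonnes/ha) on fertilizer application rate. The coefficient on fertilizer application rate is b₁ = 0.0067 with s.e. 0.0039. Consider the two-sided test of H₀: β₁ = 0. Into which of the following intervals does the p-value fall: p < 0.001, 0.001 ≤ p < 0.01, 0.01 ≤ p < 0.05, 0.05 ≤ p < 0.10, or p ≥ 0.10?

t = 0.0067 / 0.0039 = 1.718.
df = n − 2 = 97 − 2 = 95.
Two-sided p = 2·P(T_{95} > |t|) ≈ 0.0891.
So 0.05 ≤ p < 0.10.

0.05 ≤ p < 0.10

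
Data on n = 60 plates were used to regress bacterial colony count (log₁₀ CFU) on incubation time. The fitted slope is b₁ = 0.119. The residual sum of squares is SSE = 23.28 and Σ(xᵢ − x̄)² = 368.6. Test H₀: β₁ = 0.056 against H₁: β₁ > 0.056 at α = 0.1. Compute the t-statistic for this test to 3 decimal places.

t = 1.909

MSE = SSE/(n − 2) = 23.28/58 = 0.401379.
SE(b₁) = √(MSE/Sₓₓ) = √(0.401379/368.6) = 0.0329989.
t = (0.119 − 0.056) / 0.0329989 = 1.909.
df = n − 2 = 58.
One-sided p ≈ 0.0306, which is < 0.1, so reject H₀.
There is evidence that the true slope on incubation time exceeds 0.056 log₁₀ CFU per unit.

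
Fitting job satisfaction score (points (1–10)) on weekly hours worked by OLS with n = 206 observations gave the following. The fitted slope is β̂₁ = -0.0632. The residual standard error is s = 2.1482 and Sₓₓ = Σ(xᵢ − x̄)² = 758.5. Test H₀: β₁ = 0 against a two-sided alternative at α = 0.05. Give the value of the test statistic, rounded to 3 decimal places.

SE(β̂₁) = s/√Sₓₓ = 2.1482/√758.5 = 0.0780004.
t = -0.0632 / 0.0780004 = -0.810.
df = n − 2 = 204.
Two-sided p ≈ 0.4187, which is ≥ 0.05, so fail to reject H₀.
The data do not give significant evidence of an association between weekly hours worked and job satisfaction score.

t = -0.810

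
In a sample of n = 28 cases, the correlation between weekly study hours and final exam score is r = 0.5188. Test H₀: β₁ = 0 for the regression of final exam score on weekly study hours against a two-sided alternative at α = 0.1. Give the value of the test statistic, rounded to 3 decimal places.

t = r·√(n − 2)/√(1 − r²) = 0.5188·√26/√0.730847 = 3.094.
df = n − 2 = 26.
Two-sided p ≈ 0.0047, which is < 0.1, so reject H₀.
There is evidence of a linear association between weekly study hours and final exam score.

t = 3.094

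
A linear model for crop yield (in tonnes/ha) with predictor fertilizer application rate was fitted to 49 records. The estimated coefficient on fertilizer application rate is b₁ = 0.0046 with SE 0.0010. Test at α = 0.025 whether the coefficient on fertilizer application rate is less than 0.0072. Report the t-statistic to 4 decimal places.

H₀: β₁ = 0.0072 vs H₁: β₁ < 0.0072.
t = (b₁ − β₁⁰)/SE = (0.0046 − 0.0072) / 0.0010 = -2.6000.
df = n − 2 = 49 − 2 = 47.
One-sided p ≈ 0.0062, which is < 0.025, so reject H₀.
There is evidence that the true slope on fertilizer application rate is below 0.0072 tonnes/ha per unit.

t = -2.6000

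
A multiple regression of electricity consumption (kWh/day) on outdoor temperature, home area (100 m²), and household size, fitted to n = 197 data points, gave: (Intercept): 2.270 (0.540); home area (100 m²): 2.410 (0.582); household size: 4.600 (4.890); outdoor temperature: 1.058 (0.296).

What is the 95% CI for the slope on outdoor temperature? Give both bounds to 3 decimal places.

(0.474, 1.642)

Read off: b = 1.058, SE = 0.296 for outdoor temperature.
df = n − k − 1 = 197 − 3 − 1 = 193.
t* = t_{0.025, 193} = 1.972332.
Margin = t* × SE = 1.972332 × 0.296 = 0.58381.
CI: 1.058 ± 0.58381 → (0.474, 1.642).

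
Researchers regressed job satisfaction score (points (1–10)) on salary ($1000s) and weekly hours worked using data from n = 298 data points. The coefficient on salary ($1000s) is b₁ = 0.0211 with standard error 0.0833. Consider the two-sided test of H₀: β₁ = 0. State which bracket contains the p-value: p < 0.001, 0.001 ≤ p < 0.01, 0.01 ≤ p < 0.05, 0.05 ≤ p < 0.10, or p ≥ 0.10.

t = 0.0211 / 0.0833 = 0.253.
df = n − k − 1 = 298 − 2 − 1 = 295.
Two-sided p = 2·P(T_{295} > |t|) ≈ 0.8002.
So p ≥ 0.10.

p ≥ 0.10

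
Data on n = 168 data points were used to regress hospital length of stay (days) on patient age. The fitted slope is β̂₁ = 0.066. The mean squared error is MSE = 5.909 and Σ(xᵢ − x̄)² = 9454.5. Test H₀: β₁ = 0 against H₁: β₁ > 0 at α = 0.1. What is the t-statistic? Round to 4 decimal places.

t = 2.6400

SE(β̂₁) = √(MSE/Sₓₓ) = √(5.909/9454.5) = 0.0249999.
t = 0.066 / 0.0249999 = 2.6400.
df = n − 2 = 166.
One-sided p ≈ 0.0045, which is < 0.1, so reject H₀.
There is evidence that the true slope on patient age is positive.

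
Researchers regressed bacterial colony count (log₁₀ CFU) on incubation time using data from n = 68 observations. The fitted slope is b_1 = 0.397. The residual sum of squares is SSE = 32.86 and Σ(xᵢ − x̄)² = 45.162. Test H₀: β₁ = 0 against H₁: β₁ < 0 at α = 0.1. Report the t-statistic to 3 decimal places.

MSE = SSE/(n − 2) = 32.86/66 = 0.497879.
SE(b_1) = √(MSE/Sₓₓ) = √(0.497879/45.162) = 0.104997.
t = 0.397 / 0.104997 = 3.781.
df = n − 2 = 66.
One-sided p ≈ 0.9998, which is ≥ 0.1, so fail to reject H₀.
The data do not give significant evidence that the true slope on incubation time is negative.

t = 3.781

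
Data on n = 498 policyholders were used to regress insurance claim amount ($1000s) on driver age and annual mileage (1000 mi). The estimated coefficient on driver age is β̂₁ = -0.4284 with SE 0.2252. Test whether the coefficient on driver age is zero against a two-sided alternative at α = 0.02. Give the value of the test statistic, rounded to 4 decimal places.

t = -1.9023

H₀: β₁ = 0 vs H₁: β₁ ≠ 0.
t = (β̂₁ − β₁⁰)/SE = -0.4284 / 0.2252 = -1.9023.
df = n − k − 1 = 498 − 2 − 1 = 495.
Two-sided p ≈ 0.0577, which is ≥ 0.02, so fail to reject H₀.
The data do not give significant evidence of an association between driver age and insurance claim amount, after adjusting for the other predictors.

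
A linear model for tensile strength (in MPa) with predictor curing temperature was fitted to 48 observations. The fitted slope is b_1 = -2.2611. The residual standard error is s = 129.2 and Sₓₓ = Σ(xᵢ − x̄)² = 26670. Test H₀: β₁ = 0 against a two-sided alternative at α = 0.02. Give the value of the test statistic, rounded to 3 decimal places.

t = -2.858

SE(b_1) = s/√Sₓₓ = 129.2/√26670 = 0.791136.
t = -2.2611 / 0.791136 = -2.858.
df = n − 2 = 46.
Two-sided p ≈ 0.0064, which is < 0.02, so reject H₀.
There is evidence that curing temperature is associated with tensile strength.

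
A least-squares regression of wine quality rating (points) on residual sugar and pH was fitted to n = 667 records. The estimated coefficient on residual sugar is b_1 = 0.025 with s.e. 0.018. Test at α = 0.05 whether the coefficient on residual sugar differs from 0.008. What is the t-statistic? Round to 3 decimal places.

H₀: β₁ = 0.008 vs H₁: β₁ ≠ 0.008.
t = (b_1 − β₁⁰)/SE = (0.025 − 0.008) / 0.018 = 0.944.
df = n − k − 1 = 667 − 2 − 1 = 664.
Two-sided p ≈ 0.3453, which is ≥ 0.05, so fail to reject H₀.
The data are consistent with a true slope of 0.008 points per unit of residual sugar, holding the other predictors fixed.

t = 0.944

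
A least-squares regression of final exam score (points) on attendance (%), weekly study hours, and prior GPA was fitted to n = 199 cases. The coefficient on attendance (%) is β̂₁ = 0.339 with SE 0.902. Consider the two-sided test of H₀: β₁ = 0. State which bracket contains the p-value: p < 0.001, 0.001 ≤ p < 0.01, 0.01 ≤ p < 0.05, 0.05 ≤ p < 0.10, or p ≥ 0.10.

p ≥ 0.10

t = 0.339 / 0.902 = 0.376.
df = n − k − 1 = 199 − 3 − 1 = 195.
Two-sided p = 2·P(T_{195} > |t|) ≈ 0.7075.
So p ≥ 0.10.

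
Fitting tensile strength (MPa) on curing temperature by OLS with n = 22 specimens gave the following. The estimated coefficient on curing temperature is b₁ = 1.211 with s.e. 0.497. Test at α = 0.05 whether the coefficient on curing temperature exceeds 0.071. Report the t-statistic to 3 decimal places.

H₀: β₁ = 0.071 vs H₁: β₁ > 0.071.
t = (b₁ − β₁⁰)/SE = (1.211 − 0.071) / 0.497 = 2.294.
df = n − 2 = 22 − 2 = 20.
One-sided p ≈ 0.0164, which is < 0.05, so reject H₀.
There is evidence that the true slope on curing temperature exceeds 0.071 MPa per unit.

t = 2.294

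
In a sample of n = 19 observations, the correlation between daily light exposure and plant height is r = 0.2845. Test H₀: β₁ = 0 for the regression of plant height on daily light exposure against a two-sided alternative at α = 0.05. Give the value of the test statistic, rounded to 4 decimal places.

t = 1.2236

t = r·√(n − 2)/√(1 − r²) = 0.2845·√17/√0.91906 = 1.2236.
df = n − 2 = 17.
Two-sided p ≈ 0.2378, which is ≥ 0.05, so fail to reject H₀.
The data do not give significant evidence of a linear association between daily light exposure and plant height.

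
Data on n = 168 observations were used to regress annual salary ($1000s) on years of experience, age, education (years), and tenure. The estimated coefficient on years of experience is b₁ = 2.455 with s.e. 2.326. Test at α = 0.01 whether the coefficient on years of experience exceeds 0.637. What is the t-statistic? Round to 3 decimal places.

t = 0.782

H₀: β₁ = 0.637 vs H₁: β₁ > 0.637.
t = (b₁ − β₁⁰)/SE = (2.455 − 0.637) / 2.326 = 0.782.
df = n − k − 1 = 168 − 4 − 1 = 163.
One-sided p ≈ 0.2178, which is ≥ 0.01, so fail to reject H₀.
The data do not give significant evidence that the true slope on years of experience exceeds 0.637 $1000s per unit, holding the other predictors fixed.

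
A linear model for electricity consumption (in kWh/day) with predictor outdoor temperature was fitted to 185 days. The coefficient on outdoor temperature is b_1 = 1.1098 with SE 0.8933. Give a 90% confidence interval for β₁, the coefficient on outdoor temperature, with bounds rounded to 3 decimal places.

(-0.367, 2.587)

df = n − 2 = 185 − 2 = 183.
t* = t_{0.05, 183} = 1.653223.
Margin = t* × SE = 1.653223 × 0.8933 = 1.47682.
CI: 1.1098 ± 1.47682 → (-0.367, 2.587).
With 90% confidence, each one-unit increase in outdoor temperature is associated with a change of between -0.367 and 2.587 kWh/day in electricity consumption.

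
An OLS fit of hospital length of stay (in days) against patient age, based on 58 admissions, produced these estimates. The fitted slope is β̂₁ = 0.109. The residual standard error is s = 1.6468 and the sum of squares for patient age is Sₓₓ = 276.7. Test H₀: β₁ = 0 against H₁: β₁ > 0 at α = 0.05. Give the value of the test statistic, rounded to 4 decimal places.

SE(β̂₁) = s/√Sₓₓ = 1.6468/√276.7 = 0.0990002.
t = 0.109 / 0.0990002 = 1.1010.
df = n − 2 = 56.
One-sided p ≈ 0.1378, which is ≥ 0.05, so fail to reject H₀.
The data do not give significant evidence that the true slope on patient age is positive.

t = 1.1010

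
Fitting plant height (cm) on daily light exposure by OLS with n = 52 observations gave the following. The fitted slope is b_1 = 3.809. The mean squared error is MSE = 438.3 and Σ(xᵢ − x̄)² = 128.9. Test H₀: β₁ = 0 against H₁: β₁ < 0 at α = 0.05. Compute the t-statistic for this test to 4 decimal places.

t = 2.0656

SE(b_1) = √(MSE/Sₓₓ) = √(438.3/128.9) = 1.84399.
t = 3.809 / 1.84399 = 2.0656.
df = n − 2 = 50.
One-sided p ≈ 0.9780, which is ≥ 0.05, so fail to reject H₀.
The data do not give significant evidence that the true slope on daily light exposure is negative.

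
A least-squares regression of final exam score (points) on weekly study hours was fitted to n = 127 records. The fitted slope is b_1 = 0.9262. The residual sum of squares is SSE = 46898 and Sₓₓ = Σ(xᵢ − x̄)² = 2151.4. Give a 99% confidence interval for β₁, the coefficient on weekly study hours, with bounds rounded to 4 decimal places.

MSE = SSE/(n − 2) = 46898/125 = 375.184.
SE(b_1) = √(MSE/Sₓₓ) = √(375.184/2151.4) = 0.417601.
df = n − 2 = 125.
t* = t_{0.005, 125} = 2.615733.
Margin = t* × SE = 2.615733 × 0.417601 = 1.092333.
CI: 0.9262 ± 1.092333 → (-0.1661, 2.0185).
With 99% confidence, each one-unit increase in weekly study hours is associated with a change of between -0.1661 and 2.0185 points in final exam score.

(-0.1661, 2.0185)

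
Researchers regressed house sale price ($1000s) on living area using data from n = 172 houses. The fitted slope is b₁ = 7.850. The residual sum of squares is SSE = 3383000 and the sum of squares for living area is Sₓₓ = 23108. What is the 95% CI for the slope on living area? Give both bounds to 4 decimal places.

(6.0181, 9.6819)

MSE = SSE/(n − 2) = 3383000/170 = 19900.
SE(b₁) = √(MSE/Sₓₓ) = √(19900/23108) = 0.927994.
df = n − 2 = 170.
t* = t_{0.025, 170} = 1.974017.
Margin = t* × SE = 1.974017 × 0.927994 = 1.831876.
CI: 7.850 ± 1.831876 → (6.0181, 9.6819).
With 95% confidence, each one-unit increase in living area is associated with a change of between 6.0181 and 9.6819 $1000s in house sale price.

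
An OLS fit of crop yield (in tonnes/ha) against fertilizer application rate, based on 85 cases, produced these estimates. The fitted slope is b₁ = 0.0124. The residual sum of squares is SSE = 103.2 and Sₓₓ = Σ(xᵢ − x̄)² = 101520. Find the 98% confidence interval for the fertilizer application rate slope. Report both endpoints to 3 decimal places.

(0.004, 0.021)

MSE = SSE/(n − 2) = 103.2/83 = 1.24337.
SE(b₁) = √(MSE/Sₓₓ) = √(1.24337/101520) = 0.00349965.
df = n − 2 = 83.
t* = t_{0.01, 83} = 2.372119.
Margin = t* × SE = 2.372119 × 0.00349965 = 0.00830.
CI: 0.0124 ± 0.00830 → (0.004, 0.021).
With 98% confidence, each one-unit increase in fertilizer application rate is associated with a change of between 0.004 and 0.021 tonnes/ha in crop yield.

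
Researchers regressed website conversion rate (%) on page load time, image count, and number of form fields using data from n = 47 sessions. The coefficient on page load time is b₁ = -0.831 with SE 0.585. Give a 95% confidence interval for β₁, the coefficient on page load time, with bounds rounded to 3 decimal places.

df = n − k − 1 = 47 − 3 − 1 = 43.
t* = t_{0.025, 43} = 2.016692.
Margin = t* × SE = 2.016692 × 0.585 = 1.17976.
CI: -0.831 ± 1.17976 → (-2.011, 0.349).
With 95% confidence, each one-unit increase in page load time is associated with a change of between -2.011 and 0.349 % in website conversion rate, holding the other predictors fixed.

(-2.011, 0.349)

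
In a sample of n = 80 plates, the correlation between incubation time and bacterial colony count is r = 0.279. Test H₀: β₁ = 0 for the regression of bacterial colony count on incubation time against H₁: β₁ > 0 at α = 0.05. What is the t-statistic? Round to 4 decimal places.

t = r·√(n − 2)/√(1 − r²) = 0.279·√78/√0.922159 = 2.5660.
df = n − 2 = 78.
One-sided p ≈ 0.0061, which is < 0.05, so reject H₀.
There is evidence of a linear association between incubation time and bacterial colony count.

t = 2.5660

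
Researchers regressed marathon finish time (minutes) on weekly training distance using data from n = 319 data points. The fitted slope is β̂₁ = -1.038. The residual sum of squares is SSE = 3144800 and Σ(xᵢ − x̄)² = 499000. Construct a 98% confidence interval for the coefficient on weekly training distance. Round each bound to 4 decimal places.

MSE = SSE/(n − 2) = 3144800/317 = 9920.5.
SE(β̂₁) = √(MSE/Sₓₓ) = √(9920.5/499000) = 0.140999.
df = n − 2 = 317.
t* = t_{0.01, 317} = 2.338169.
Margin = t* × SE = 2.338169 × 0.140999 = 0.329680.
CI: -1.038 ± 0.329680 → (-1.3677, -0.7083).
With 98% confidence, each one-unit increase in weekly training distance is associated with a change of between -1.3677 and -0.7083 minutes in marathon finish time.

(-1.3677, -0.7083)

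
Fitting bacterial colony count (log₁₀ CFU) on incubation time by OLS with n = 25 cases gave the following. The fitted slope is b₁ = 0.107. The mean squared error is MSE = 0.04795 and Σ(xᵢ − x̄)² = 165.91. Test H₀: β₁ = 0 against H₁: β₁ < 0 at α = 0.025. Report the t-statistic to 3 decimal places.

t = 6.294

SE(b₁) = √(MSE/Sₓₓ) = √(0.04795/165.91) = 0.0170004.
t = 0.107 / 0.0170004 = 6.294.
df = n − 2 = 23.
One-sided p ≈ 1.0000, which is ≥ 0.025, so fail to reject H₀.
The data do not give significant evidence that the true slope on incubation time is negative.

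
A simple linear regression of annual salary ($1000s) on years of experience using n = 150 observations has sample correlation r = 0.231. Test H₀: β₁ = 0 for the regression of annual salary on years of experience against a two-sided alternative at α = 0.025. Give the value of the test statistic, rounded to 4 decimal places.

t = r·√(n − 2)/√(1 − r²) = 0.231·√148/√0.946639 = 2.8884.
df = n − 2 = 148.
Two-sided p ≈ 0.0045, which is < 0.025, so reject H₀.
There is evidence of a linear association between years of experience and annual salary.

t = 2.8884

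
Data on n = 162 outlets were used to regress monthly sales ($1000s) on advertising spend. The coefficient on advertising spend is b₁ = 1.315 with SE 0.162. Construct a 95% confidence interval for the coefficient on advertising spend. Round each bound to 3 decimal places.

df = n − 2 = 162 − 2 = 160.
t* = t_{0.025, 160} = 1.974902.
Margin = t* × SE = 1.974902 × 0.162 = 0.31993.
CI: 1.315 ± 0.31993 → (0.995, 1.635).
With 95% confidence, each one-unit increase in advertising spend is associated with a change of between 0.995 and 1.635 $1000s in monthly sales.

(0.995, 1.635)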